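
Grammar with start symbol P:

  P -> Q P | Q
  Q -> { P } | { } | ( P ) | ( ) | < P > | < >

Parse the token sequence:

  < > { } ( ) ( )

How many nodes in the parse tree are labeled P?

4

[P [Q < >] [P [Q { }] [P [Q ( )] [P [Q ( )]]]]]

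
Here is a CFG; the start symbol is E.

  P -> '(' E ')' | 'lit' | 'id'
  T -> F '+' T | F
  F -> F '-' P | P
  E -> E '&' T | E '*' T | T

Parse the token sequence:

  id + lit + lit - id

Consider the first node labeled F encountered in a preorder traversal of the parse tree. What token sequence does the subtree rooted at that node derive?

id

[E [T [F [P id]] + [T [F [P lit]] + [T [F [F [P lit]] - [P id]]]]]]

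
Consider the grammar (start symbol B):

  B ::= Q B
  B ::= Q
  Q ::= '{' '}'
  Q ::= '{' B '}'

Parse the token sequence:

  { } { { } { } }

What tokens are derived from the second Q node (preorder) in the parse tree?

{ { } { } }

[B [Q { }] [B [Q { [B [Q { }] [B [Q { }]]] }]]]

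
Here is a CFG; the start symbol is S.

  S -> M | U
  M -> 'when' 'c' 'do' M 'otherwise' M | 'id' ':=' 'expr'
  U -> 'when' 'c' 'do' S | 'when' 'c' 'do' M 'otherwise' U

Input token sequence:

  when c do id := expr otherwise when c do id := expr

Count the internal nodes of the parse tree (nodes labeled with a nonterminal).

[S [U when c do [M id := expr] otherwise [U when c do [S [M id := expr]]]]]

6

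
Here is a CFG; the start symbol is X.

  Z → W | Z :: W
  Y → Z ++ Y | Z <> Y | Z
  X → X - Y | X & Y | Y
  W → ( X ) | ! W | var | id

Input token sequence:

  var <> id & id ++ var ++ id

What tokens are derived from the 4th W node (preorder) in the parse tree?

[X [X [Y [Z [W var]] <> [Y [Z [W id]]]]] & [Y [Z [W id]] ++ [Y [Z [W var]] ++ [Y [Z [W id]]]]]]

var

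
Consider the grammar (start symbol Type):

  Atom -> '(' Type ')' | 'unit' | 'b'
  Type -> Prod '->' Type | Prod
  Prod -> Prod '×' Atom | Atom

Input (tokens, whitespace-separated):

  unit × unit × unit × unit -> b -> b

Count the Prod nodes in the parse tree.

[Type [Prod [Prod [Prod [Prod [Atom unit]] × [Atom unit]] × [Atom unit]] × [Atom unit]] -> [Type [Prod [Atom b]] -> [Type [Prod [Atom b]]]]]

6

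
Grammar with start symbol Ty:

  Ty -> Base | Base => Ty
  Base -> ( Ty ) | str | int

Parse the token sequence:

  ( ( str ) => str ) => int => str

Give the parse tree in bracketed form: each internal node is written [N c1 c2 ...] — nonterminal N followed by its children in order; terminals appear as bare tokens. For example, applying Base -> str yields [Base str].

[Ty [Base ( [Ty [Base ( [Ty [Base str]] )] => [Ty [Base str]]] )] => [Ty [Base int] => [Ty [Base str]]]]

Ty
Base => Ty
( Ty ) => Ty
( Base => Ty ) => Ty
( ( Ty ) => Ty ) => Ty
( ( Base ) => Ty ) => Ty
( ( str ) => Ty ) => Ty
( ( str ) => Base ) => Ty
( ( str ) => str ) => Ty
( ( str ) => str ) => Base => Ty
( ( str ) => str ) => int => Ty
( ( str ) => str ) => int => Base
( ( str ) => str ) => int => str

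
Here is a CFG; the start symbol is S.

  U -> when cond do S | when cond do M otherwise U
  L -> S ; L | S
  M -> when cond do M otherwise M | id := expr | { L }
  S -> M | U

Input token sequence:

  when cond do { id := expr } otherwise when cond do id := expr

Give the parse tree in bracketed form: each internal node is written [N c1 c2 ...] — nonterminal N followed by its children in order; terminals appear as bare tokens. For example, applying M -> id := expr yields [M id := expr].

[S [U when cond do [M { [L [S [M id := expr]]] }] otherwise [U when cond do [S [M id := expr]]]]]

S
U
when cond do M otherwise U
when cond do { L } otherwise U
when cond do { S } otherwise U
when cond do { M } otherwise U
when cond do { id := expr } otherwise U
when cond do { id := expr } otherwise when cond do S
when cond do { id := expr } otherwise when cond do M
when cond do { id := expr } otherwise when cond do id := expr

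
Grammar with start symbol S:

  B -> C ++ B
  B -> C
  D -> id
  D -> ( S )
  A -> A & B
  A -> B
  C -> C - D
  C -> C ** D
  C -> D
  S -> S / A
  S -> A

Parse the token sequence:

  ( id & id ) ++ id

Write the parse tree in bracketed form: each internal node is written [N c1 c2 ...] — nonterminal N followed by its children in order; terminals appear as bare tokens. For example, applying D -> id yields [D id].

[S [A [B [C [D ( [S [A [A [B [C [D id]]]] & [B [C [D id]]]]] )]] ++ [B [C [D id]]]]]]

S
A
B
C ++ B
D ++ B
( S ) ++ B
( A ) ++ B
( A & B ) ++ B
( B & B ) ++ B
( C & B ) ++ B
( D & B ) ++ B
( id & B ) ++ B
( id & C ) ++ B
( id & D ) ++ B
( id & id ) ++ B
( id & id ) ++ C
( id & id ) ++ D
( id & id ) ++ id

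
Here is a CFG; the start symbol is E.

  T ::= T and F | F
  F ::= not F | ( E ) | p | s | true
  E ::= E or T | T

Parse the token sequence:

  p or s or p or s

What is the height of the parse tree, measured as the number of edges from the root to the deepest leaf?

[E [E [E [E [T [F p]]] or [T [F s]]] or [T [F p]]] or [T [F s]]]

6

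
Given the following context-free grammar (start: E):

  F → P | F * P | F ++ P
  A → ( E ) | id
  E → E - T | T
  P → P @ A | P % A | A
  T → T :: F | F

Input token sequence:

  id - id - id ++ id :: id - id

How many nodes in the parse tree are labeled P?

6

[E [E [E [E [T [F [P [A id]]]]] - [T [F [P [A id]]]]] - [T [T [F [F [P [A id]]] ++ [P [A id]]]] :: [F [P [A id]]]]] - [T [F [P [A id]]]]]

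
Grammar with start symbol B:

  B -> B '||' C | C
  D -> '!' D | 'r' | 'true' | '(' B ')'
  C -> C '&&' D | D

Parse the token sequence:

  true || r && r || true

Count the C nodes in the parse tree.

[B [B [B [C [D true]]] || [C [C [D r]] && [D r]]] || [C [D true]]]

4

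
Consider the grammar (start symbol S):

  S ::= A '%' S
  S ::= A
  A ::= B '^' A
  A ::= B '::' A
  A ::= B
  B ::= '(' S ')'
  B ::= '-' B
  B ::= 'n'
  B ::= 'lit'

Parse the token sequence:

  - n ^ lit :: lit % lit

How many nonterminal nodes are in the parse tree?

11

[S [A [B - [B n]] ^ [A [B lit] :: [A [B lit]]]] % [S [A [B lit]]]]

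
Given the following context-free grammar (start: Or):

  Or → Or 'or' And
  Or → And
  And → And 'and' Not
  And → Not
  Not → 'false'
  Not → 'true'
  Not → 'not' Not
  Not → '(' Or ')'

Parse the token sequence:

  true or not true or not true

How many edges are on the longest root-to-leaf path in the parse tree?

[Or [Or [Or [And [Not true]]] or [And [Not not [Not true]]]] or [And [Not not [Not true]]]]

5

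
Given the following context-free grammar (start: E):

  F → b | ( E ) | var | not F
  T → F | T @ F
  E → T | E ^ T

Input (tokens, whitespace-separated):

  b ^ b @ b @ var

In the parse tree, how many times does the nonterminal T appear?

4

[E [E [T [F b]]] ^ [T [T [T [F b]] @ [F b]] @ [F var]]]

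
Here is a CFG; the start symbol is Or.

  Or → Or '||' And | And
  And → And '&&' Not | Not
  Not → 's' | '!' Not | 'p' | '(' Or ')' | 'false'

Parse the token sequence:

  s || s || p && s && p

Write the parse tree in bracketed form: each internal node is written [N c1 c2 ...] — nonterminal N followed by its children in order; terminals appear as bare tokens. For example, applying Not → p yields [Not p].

[Or [Or [Or [And [Not s]]] || [And [Not s]]] || [And [And [And [Not p]] && [Not s]] && [Not p]]]

Or
Or || And
Or || And || And
And || And || And
Not || And || And
s || And || And
s || Not || And
s || s || And
s || s || And && Not
s || s || And && Not && Not
s || s || Not && Not && Not
s || s || p && Not && Not
s || s || p && s && Not
s || s || p && s && p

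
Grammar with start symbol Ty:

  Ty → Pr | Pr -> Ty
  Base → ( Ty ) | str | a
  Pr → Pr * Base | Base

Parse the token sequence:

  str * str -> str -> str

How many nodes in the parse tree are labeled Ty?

[Ty [Pr [Pr [Base str]] * [Base str]] -> [Ty [Pr [Base str]] -> [Ty [Pr [Base str]]]]]

3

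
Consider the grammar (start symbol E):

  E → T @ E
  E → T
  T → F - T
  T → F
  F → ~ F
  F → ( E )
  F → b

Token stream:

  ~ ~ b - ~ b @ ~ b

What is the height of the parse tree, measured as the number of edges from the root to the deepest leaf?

5

[E [T [F ~ [F ~ [F b]]] - [T [F ~ [F b]]]] @ [E [T [F ~ [F b]]]]]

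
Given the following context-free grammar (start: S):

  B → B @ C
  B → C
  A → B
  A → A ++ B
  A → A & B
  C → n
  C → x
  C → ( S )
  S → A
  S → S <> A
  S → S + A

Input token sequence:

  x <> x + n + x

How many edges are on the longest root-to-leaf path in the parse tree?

[S [S [S [S [A [B [C x]]]] <> [A [B [C x]]]] + [A [B [C n]]]] + [A [B [C x]]]]

7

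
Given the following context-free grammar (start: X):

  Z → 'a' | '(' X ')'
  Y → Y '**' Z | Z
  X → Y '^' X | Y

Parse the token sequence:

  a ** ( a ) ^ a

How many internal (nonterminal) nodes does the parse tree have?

11

[X [Y [Y [Z a]] ** [Z ( [X [Y [Z a]]] )]] ^ [X [Y [Z a]]]]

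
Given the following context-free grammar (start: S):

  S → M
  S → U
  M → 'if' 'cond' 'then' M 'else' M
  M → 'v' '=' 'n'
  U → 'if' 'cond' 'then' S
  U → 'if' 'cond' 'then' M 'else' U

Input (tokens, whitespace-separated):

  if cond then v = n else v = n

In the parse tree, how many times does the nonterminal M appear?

[S [M if cond then [M v = n] else [M v = n]]]

3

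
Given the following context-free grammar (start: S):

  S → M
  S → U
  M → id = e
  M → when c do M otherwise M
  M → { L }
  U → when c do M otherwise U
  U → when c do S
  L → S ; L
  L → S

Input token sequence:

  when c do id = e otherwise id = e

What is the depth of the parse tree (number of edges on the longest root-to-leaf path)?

3

[S [M when c do [M id = e] otherwise [M id = e]]]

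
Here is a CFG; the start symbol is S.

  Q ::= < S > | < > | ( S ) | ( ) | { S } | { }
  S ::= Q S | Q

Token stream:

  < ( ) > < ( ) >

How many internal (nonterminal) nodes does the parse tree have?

8

[S [Q < [S [Q ( )]] >] [S [Q < [S [Q ( )]] >]]]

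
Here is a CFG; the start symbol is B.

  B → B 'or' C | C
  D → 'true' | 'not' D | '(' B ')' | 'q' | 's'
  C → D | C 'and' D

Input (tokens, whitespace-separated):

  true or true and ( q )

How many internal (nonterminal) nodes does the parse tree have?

11

[B [B [C [D true]]] or [C [C [D true]] and [D ( [B [C [D q]]] )]]]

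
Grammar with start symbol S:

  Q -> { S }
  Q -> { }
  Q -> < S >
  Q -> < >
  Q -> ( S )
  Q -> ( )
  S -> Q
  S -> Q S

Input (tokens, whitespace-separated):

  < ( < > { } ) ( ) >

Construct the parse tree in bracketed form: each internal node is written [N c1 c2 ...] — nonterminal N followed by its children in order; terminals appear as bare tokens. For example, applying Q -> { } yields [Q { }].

[S [Q < [S [Q ( [S [Q < >] [S [Q { }]]] )] [S [Q ( )]]] >]]

S
Q
< S >
< Q S >
< ( S ) S >
< ( Q S ) S >
< ( < > S ) S >
< ( < > Q ) S >
< ( < > { } ) S >
< ( < > { } ) Q >
< ( < > { } ) ( ) >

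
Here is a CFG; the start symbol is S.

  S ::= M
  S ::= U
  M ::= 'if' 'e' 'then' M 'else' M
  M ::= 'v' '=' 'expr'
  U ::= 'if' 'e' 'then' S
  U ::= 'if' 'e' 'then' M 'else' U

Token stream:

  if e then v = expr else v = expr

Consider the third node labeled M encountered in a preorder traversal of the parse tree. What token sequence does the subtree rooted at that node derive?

v = expr

[S [M if e then [M v = expr] else [M v = expr]]]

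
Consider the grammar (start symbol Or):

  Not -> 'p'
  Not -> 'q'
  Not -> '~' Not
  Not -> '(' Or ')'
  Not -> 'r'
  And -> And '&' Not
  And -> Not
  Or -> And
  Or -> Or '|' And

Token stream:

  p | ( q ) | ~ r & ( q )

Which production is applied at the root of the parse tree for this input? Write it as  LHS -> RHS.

[Or [Or [Or [And [Not p]]] | [And [Not ( [Or [And [Not q]]] )]]] | [And [And [Not ~ [Not r]]] & [Not ( [Or [And [Not q]]] )]]]

Or -> Or '|' And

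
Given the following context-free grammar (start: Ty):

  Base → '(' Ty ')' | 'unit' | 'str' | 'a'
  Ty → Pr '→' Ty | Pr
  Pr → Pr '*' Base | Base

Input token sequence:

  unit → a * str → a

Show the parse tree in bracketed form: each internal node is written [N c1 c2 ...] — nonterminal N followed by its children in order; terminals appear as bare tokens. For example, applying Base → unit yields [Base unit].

[Ty [Pr [Base unit]] → [Ty [Pr [Pr [Base a]] * [Base str]] → [Ty [Pr [Base a]]]]]

Ty
Pr → Ty
Base → Ty
unit → Ty
unit → Pr → Ty
unit → Pr * Base → Ty
unit → Base * Base → Ty
unit → a * Base → Ty
unit → a * str → Ty
unit → a * str → Pr
unit → a * str → Base
unit → a * str → a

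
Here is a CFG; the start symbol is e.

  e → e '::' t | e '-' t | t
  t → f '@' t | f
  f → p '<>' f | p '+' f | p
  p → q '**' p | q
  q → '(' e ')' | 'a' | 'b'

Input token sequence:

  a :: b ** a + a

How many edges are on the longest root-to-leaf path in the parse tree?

[e [e [t [f [p [q a]]]]] :: [t [f [p [q b] ** [p [q a]]] + [f [p [q a]]]]]]

6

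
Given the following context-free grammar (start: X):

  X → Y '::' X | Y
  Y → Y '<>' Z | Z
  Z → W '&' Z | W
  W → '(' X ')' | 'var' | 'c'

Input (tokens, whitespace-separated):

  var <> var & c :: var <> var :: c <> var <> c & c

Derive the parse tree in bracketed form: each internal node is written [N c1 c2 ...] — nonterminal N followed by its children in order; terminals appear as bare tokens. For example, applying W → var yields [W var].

[X [Y [Y [Z [W var]]] <> [Z [W var] & [Z [W c]]]] :: [X [Y [Y [Z [W var]]] <> [Z [W var]]] :: [X [Y [Y [Y [Z [W c]]] <> [Z [W var]]] <> [Z [W c] & [Z [W c]]]]]]]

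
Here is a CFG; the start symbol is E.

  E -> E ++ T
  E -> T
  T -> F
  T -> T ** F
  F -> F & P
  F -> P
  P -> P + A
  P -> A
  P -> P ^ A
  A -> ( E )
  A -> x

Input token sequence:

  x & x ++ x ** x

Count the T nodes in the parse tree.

3

[E [E [T [F [F [P [A x]]] & [P [A x]]]]] ++ [T [T [F [P [A x]]]] ** [F [P [A x]]]]]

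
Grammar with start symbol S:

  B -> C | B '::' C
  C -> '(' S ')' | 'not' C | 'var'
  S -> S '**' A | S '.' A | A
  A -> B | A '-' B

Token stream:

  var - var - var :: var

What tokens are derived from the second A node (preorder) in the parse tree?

[S [A [A [A [B [C var]]] - [B [C var]]] - [B [B [C var]] :: [C var]]]]

var - var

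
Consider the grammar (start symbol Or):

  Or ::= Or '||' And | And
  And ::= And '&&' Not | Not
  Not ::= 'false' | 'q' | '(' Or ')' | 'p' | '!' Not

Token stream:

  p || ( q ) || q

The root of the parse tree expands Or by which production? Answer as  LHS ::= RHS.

Or ::= Or '||' And

[Or [Or [Or [And [Not p]]] || [And [Not ( [Or [And [Not q]]] )]]] || [And [Not q]]]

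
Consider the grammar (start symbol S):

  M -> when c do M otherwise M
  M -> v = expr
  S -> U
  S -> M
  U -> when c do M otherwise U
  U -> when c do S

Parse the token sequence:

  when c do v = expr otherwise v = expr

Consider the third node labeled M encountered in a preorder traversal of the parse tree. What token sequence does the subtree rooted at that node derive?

[S [M when c do [M v = expr] otherwise [M v = expr]]]

v = expr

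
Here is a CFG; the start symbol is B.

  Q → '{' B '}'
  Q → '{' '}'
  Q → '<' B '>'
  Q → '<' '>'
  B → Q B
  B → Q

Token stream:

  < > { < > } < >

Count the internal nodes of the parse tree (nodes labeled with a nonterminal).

[B [Q < >] [B [Q { [B [Q < >]] }] [B [Q < >]]]]

8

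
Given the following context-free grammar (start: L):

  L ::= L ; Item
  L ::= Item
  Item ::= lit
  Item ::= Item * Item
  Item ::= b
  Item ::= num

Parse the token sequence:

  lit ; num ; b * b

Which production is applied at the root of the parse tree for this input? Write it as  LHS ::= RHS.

L ::= L ; Item

[L [L [L [Item lit]] ; [Item num]] ; [Item [Item b] * [Item b]]]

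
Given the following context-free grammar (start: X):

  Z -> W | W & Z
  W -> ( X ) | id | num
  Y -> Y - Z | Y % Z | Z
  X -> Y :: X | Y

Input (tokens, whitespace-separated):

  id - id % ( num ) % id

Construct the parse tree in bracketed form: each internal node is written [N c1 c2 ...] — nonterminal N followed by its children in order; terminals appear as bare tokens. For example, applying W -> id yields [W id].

[X [Y [Y [Y [Y [Z [W id]]] - [Z [W id]]] % [Z [W ( [X [Y [Z [W num]]]] )]]] % [Z [W id]]]]

X
Y
Y % Z
Y % Z % Z
Y - Z % Z % Z
Z - Z % Z % Z
W - Z % Z % Z
id - Z % Z % Z
id - W % Z % Z
id - id % Z % Z
id - id % W % Z
id - id % ( X ) % Z
id - id % ( Y ) % Z
id - id % ( Z ) % Z
id - id % ( W ) % Z
id - id % ( num ) % Z
id - id % ( num ) % W
id - id % ( num ) % id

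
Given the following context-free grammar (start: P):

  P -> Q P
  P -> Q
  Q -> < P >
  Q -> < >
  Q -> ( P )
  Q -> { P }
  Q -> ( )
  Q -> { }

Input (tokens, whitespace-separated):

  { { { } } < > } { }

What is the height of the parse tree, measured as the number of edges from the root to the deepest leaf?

6

[P [Q { [P [Q { [P [Q { }]] }] [P [Q < >]]] }] [P [Q { }]]]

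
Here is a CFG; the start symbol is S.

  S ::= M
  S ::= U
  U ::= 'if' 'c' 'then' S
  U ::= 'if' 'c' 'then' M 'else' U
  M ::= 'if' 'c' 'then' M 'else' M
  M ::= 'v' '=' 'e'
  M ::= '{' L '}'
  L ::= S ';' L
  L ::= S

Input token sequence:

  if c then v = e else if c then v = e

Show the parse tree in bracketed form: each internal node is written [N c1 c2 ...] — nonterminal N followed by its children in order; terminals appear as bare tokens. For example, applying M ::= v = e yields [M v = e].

S
U
if c then M else U
if c then v = e else U
if c then v = e else if c then S
if c then v = e else if c then M
if c then v = e else if c then v = e

[S [U if c then [M v = e] else [U if c then [S [M v = e]]]]]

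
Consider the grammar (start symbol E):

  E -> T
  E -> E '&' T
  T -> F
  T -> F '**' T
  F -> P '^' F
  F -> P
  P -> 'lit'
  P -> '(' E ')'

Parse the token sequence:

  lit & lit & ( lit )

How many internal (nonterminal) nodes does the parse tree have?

[E [E [E [T [F [P lit]]]] & [T [F [P lit]]]] & [T [F [P ( [E [T [F [P lit]]]] )]]]]

16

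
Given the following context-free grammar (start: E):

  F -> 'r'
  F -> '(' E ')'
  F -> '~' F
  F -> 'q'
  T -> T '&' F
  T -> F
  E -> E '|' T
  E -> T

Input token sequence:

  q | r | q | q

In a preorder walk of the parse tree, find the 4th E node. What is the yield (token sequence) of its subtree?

[E [E [E [E [T [F q]]] | [T [F r]]] | [T [F q]]] | [T [F q]]]

q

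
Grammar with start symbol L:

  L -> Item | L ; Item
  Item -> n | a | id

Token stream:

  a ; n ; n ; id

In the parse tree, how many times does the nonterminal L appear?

4

[L [L [L [L [Item a]] ; [Item n]] ; [Item n]] ; [Item id]]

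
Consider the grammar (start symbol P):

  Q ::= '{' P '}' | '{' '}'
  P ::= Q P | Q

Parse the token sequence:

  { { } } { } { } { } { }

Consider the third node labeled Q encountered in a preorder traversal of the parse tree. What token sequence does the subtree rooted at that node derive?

{ }

[P [Q { [P [Q { }]] }] [P [Q { }] [P [Q { }] [P [Q { }] [P [Q { }]]]]]]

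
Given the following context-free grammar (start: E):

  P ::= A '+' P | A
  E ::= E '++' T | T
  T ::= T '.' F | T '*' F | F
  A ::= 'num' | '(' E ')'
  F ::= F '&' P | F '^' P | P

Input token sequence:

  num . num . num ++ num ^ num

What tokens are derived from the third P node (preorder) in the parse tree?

num

[E [E [T [T [T [F [P [A num]]]] . [F [P [A num]]]] . [F [P [A num]]]]] ++ [T [F [F [P [A num]]] ^ [P [A num]]]]]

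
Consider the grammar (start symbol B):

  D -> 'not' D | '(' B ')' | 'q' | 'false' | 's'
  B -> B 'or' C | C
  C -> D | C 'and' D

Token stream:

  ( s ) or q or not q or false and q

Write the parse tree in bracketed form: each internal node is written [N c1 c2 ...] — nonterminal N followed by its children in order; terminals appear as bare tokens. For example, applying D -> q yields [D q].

[B [B [B [B [C [D ( [B [C [D s]]] )]]] or [C [D q]]] or [C [D not [D q]]]] or [C [C [D false]] and [D q]]]

B
B or C
B or C or C
B or C or C or C
C or C or C or C
D or C or C or C
( B ) or C or C or C
( C ) or C or C or C
( D ) or C or C or C
( s ) or C or C or C
( s ) or D or C or C
( s ) or q or C or C
( s ) or q or D or C
( s ) or q or not D or C
( s ) or q or not q or C
( s ) or q or not q or C and D
( s ) or q or not q or D and D
( s ) or q or not q or false and D
( s ) or q or not q or false and q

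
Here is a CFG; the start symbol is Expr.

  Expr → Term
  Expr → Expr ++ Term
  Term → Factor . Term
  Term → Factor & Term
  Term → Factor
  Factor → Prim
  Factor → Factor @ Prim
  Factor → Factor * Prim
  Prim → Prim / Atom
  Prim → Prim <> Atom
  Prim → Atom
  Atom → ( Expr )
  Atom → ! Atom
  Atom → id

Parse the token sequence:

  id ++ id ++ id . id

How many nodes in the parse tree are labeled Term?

4

[Expr [Expr [Expr [Term [Factor [Prim [Atom id]]]]] ++ [Term [Factor [Prim [Atom id]]]]] ++ [Term [Factor [Prim [Atom id]]] . [Term [Factor [Prim [Atom id]]]]]]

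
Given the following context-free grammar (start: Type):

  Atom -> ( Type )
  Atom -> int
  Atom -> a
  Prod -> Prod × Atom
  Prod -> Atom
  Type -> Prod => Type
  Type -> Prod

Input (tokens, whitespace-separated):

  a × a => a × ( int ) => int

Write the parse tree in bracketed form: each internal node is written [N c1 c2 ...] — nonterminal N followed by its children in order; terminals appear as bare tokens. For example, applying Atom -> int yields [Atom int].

Type
Prod => Type
Prod × Atom => Type
Atom × Atom => Type
a × Atom => Type
a × a => Type
a × a => Prod => Type
a × a => Prod × Atom => Type
a × a => Atom × Atom => Type
a × a => a × Atom => Type
a × a => a × ( Type ) => Type
a × a => a × ( Prod ) => Type
a × a => a × ( Atom ) => Type
a × a => a × ( int ) => Type
a × a => a × ( int ) => Prod
a × a => a × ( int ) => Atom
a × a => a × ( int ) => int

[Type [Prod [Prod [Atom a]] × [Atom a]] => [Type [Prod [Prod [Atom a]] × [Atom ( [Type [Prod [Atom int]]] )]] => [Type [Prod [Atom int]]]]]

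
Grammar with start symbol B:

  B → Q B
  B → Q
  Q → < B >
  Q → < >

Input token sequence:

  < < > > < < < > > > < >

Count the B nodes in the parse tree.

[B [Q < [B [Q < >]] >] [B [Q < [B [Q < [B [Q < >]] >]] >] [B [Q < >]]]]

6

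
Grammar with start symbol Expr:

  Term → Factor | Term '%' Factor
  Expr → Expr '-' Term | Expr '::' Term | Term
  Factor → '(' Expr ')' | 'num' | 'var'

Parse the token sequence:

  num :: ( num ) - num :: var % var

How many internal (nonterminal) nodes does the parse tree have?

[Expr [Expr [Expr [Expr [Term [Factor num]]] :: [Term [Factor ( [Expr [Term [Factor num]]] )]]] - [Term [Factor num]]] :: [Term [Term [Factor var]] % [Factor var]]]

17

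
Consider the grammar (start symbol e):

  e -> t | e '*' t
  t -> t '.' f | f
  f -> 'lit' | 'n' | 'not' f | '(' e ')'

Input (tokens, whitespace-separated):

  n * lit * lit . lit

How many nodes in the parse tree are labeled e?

3

[e [e [e [t [f n]]] * [t [f lit]]] * [t [t [f lit]] . [f lit]]]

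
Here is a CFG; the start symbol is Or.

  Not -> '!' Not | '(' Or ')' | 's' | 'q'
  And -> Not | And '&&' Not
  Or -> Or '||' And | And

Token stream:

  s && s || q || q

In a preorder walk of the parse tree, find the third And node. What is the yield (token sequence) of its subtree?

[Or [Or [Or [And [And [Not s]] && [Not s]]] || [And [Not q]]] || [And [Not q]]]

q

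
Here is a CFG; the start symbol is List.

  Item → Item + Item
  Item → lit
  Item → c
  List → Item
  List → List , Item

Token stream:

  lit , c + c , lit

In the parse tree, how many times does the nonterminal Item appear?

5

[List [List [List [Item lit]] , [Item [Item c] + [Item c]]] , [Item lit]]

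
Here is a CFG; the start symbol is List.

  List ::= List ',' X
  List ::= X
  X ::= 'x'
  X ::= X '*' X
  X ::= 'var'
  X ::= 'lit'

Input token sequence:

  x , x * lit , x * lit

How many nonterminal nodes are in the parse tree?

10

[List [List [List [X x]] , [X [X x] * [X lit]]] , [X [X x] * [X lit]]]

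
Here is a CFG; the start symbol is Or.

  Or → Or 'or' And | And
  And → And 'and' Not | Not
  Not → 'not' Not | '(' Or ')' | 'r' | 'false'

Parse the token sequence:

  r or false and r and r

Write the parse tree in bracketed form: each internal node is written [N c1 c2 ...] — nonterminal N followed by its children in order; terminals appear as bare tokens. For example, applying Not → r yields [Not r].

[Or [Or [And [Not r]]] or [And [And [And [Not false]] and [Not r]] and [Not r]]]

Or
Or or And
And or And
Not or And
r or And
r or And and Not
r or And and Not and Not
r or Not and Not and Not
r or false and Not and Not
r or false and r and Not
r or false and r and r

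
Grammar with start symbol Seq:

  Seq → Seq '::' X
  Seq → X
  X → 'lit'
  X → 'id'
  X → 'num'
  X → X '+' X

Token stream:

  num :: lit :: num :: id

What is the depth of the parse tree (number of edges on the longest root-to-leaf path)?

[Seq [Seq [Seq [Seq [X num]] :: [X lit]] :: [X num]] :: [X id]]

5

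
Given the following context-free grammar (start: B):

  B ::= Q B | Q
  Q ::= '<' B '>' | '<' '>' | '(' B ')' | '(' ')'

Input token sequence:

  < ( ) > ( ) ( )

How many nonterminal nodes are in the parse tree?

8

[B [Q < [B [Q ( )]] >] [B [Q ( )] [B [Q ( )]]]]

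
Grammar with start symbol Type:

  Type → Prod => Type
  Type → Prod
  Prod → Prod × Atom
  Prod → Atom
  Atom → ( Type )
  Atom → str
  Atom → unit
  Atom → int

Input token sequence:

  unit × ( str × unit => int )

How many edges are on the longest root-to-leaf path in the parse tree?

[Type [Prod [Prod [Atom unit]] × [Atom ( [Type [Prod [Prod [Atom str]] × [Atom unit]] => [Type [Prod [Atom int]]]] )]]]

7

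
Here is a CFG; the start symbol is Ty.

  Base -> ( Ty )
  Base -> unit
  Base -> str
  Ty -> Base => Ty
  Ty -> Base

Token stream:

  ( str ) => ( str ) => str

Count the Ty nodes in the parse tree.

5

[Ty [Base ( [Ty [Base str]] )] => [Ty [Base ( [Ty [Base str]] )] => [Ty [Base str]]]]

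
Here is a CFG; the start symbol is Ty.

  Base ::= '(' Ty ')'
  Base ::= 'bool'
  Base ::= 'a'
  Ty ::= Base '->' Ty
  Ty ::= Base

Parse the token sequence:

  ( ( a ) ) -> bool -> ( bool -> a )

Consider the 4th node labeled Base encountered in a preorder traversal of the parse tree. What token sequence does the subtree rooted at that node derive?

bool

[Ty [Base ( [Ty [Base ( [Ty [Base a]] )]] )] -> [Ty [Base bool] -> [Ty [Base ( [Ty [Base bool] -> [Ty [Base a]]] )]]]]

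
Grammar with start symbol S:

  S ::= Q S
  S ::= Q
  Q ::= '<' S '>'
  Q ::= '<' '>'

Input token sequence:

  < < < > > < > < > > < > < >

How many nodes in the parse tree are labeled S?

[S [Q < [S [Q < [S [Q < >]] >] [S [Q < >] [S [Q < >]]]] >] [S [Q < >] [S [Q < >]]]]

7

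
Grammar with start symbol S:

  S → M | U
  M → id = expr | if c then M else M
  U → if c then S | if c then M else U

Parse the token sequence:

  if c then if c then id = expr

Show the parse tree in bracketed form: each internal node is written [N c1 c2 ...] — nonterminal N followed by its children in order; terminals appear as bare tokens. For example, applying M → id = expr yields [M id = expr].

S
U
if c then S
if c then U
if c then if c then S
if c then if c then M
if c then if c then id = expr

[S [U if c then [S [U if c then [S [M id = expr]]]]]]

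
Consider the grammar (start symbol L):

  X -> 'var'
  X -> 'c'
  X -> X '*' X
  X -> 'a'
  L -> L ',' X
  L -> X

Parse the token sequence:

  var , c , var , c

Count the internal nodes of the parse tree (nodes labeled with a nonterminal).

8

[L [L [L [L [X var]] , [X c]] , [X var]] , [X c]]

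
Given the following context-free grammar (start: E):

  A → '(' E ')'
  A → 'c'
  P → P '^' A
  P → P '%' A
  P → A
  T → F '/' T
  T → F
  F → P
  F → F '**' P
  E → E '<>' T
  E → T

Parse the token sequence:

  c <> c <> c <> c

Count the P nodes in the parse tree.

4

[E [E [E [E [T [F [P [A c]]]]] <> [T [F [P [A c]]]]] <> [T [F [P [A c]]]]] <> [T [F [P [A c]]]]]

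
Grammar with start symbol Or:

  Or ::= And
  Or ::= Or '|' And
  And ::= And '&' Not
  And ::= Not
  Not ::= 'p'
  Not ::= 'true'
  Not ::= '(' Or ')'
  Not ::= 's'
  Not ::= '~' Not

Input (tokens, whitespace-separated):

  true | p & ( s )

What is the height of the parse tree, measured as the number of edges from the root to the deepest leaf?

[Or [Or [And [Not true]]] | [And [And [Not p]] & [Not ( [Or [And [Not s]]] )]]]

6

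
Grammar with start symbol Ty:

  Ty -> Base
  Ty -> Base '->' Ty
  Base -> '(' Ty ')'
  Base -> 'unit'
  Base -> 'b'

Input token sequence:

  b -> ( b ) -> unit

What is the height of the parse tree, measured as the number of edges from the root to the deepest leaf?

5

[Ty [Base b] -> [Ty [Base ( [Ty [Base b]] )] -> [Ty [Base unit]]]]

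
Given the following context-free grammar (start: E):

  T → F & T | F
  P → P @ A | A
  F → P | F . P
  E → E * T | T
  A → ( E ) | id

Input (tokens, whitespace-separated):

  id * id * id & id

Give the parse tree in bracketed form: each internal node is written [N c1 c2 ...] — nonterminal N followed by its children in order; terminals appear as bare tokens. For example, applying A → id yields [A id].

E
E * T
E * T * T
T * T * T
F * T * T
P * T * T
A * T * T
id * T * T
id * F * T
id * P * T
id * A * T
id * id * T
id * id * F & T
id * id * P & T
id * id * A & T
id * id * id & T
id * id * id & F
id * id * id & P
id * id * id & A
id * id * id & id

[E [E [E [T [F [P [A id]]]]] * [T [F [P [A id]]]]] * [T [F [P [A id]]] & [T [F [P [A id]]]]]]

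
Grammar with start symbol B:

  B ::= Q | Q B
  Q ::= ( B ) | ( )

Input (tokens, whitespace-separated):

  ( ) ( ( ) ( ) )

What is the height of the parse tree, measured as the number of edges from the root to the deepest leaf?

6

[B [Q ( )] [B [Q ( [B [Q ( )] [B [Q ( )]]] )]]]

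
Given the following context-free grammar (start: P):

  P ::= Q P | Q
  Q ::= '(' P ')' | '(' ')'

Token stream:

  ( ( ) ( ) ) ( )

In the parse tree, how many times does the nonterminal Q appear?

[P [Q ( [P [Q ( )] [P [Q ( )]]] )] [P [Q ( )]]]

4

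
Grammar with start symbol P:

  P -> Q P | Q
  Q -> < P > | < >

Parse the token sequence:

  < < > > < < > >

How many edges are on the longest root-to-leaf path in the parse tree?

5

[P [Q < [P [Q < >]] >] [P [Q < [P [Q < >]] >]]]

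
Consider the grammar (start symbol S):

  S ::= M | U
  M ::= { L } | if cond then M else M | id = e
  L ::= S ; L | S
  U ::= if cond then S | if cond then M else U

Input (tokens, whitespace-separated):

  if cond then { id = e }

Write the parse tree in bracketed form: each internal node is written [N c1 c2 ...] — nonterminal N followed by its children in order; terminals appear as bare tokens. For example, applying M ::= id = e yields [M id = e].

[S [U if cond then [S [M { [L [S [M id = e]]] }]]]]

S
U
if cond then S
if cond then M
if cond then { L }
if cond then { S }
if cond then { M }
if cond then { id = e }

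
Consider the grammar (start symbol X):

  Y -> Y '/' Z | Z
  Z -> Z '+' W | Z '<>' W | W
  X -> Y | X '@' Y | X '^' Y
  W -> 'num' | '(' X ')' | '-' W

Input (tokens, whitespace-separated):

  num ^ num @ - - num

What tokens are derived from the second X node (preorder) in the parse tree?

[X [X [X [Y [Z [W num]]]] ^ [Y [Z [W num]]]] @ [Y [Z [W - [W - [W num]]]]]]

num ^ num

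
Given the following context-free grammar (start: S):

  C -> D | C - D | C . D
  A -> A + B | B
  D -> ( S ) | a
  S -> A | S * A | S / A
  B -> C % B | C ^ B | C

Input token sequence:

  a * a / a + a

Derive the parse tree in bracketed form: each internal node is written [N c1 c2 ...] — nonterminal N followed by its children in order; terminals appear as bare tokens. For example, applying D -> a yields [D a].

[S [S [S [A [B [C [D a]]]]] * [A [B [C [D a]]]]] / [A [A [B [C [D a]]]] + [B [C [D a]]]]]

S
S / A
S * A / A
A * A / A
B * A / A
C * A / A
D * A / A
a * A / A
a * B / A
a * C / A
a * D / A
a * a / A
a * a / A + B
a * a / B + B
a * a / C + B
a * a / D + B
a * a / a + B
a * a / a + C
a * a / a + D
a * a / a + a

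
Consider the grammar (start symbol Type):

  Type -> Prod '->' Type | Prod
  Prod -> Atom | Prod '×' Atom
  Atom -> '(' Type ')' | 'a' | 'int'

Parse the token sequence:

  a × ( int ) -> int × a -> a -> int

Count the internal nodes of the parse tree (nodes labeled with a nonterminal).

[Type [Prod [Prod [Atom a]] × [Atom ( [Type [Prod [Atom int]]] )]] -> [Type [Prod [Prod [Atom int]] × [Atom a]] -> [Type [Prod [Atom a]] -> [Type [Prod [Atom int]]]]]]

19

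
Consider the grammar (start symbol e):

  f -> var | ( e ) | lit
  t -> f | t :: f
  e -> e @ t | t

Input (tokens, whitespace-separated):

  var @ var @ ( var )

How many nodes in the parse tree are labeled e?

[e [e [e [t [f var]]] @ [t [f var]]] @ [t [f ( [e [t [f var]]] )]]]

4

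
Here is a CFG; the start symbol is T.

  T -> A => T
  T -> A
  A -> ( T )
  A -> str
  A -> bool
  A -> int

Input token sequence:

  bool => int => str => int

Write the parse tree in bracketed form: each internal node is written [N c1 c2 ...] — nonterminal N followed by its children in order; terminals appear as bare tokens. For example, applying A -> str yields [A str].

[T [A bool] => [T [A int] => [T [A str] => [T [A int]]]]]

T
A => T
bool => T
bool => A => T
bool => int => T
bool => int => A => T
bool => int => str => T
bool => int => str => A
bool => int => str => int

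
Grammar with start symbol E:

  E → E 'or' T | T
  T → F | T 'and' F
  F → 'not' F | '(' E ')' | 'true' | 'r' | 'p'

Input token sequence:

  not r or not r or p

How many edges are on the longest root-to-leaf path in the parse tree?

6

[E [E [E [T [F not [F r]]]] or [T [F not [F r]]]] or [T [F p]]]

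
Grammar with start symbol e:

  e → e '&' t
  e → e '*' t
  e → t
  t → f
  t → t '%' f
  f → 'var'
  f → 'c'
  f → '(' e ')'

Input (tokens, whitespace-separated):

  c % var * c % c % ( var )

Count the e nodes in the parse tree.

3

[e [e [t [t [f c]] % [f var]]] * [t [t [t [f c]] % [f c]] % [f ( [e [t [f var]]] )]]]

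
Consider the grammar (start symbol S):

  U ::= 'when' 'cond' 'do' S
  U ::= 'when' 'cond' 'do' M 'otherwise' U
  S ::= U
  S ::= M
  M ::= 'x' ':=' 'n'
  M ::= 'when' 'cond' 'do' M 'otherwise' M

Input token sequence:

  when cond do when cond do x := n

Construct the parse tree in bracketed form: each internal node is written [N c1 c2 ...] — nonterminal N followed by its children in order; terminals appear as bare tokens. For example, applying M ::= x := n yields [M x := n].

S
U
when cond do S
when cond do U
when cond do when cond do S
when cond do when cond do M
when cond do when cond do x := n

[S [U when cond do [S [U when cond do [S [M x := n]]]]]]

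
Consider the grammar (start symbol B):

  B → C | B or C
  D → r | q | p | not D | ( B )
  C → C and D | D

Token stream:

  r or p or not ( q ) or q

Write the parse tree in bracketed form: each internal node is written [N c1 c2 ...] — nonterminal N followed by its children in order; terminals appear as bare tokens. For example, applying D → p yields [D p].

B
B or C
B or C or C
B or C or C or C
C or C or C or C
D or C or C or C
r or C or C or C
r or D or C or C
r or p or C or C
r or p or D or C
r or p or not D or C
r or p or not ( B ) or C
r or p or not ( C ) or C
r or p or not ( D ) or C
r or p or not ( q ) or C
r or p or not ( q ) or D
r or p or not ( q ) or q

[B [B [B [B [C [D r]]] or [C [D p]]] or [C [D not [D ( [B [C [D q]]] )]]]] or [C [D q]]]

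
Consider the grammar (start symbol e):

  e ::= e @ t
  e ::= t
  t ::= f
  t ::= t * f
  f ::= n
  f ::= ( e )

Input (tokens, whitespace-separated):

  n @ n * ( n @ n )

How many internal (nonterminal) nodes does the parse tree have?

[e [e [t [f n]]] @ [t [t [f n]] * [f ( [e [e [t [f n]]] @ [t [f n]]] )]]]

14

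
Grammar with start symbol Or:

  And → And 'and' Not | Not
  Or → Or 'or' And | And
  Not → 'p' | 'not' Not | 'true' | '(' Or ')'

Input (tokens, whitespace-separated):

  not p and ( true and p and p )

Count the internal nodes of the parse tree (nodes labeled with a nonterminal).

13

[Or [And [And [Not not [Not p]]] and [Not ( [Or [And [And [And [Not true]] and [Not p]] and [Not p]]] )]]]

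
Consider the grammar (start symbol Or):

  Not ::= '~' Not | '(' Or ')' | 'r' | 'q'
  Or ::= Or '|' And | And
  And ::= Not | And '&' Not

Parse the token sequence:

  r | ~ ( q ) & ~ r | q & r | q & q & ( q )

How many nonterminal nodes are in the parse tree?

[Or [Or [Or [Or [And [Not r]]] | [And [And [Not ~ [Not ( [Or [And [Not q]]] )]]] & [Not ~ [Not r]]]] | [And [And [Not q]] & [Not r]]] | [And [And [And [Not q]] & [Not q]] & [Not ( [Or [And [Not q]]] )]]]

28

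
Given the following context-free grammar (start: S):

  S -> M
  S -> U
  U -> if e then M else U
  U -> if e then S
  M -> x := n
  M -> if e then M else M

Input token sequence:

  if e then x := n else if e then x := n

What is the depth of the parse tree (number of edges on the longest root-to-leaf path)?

5

[S [U if e then [M x := n] else [U if e then [S [M x := n]]]]]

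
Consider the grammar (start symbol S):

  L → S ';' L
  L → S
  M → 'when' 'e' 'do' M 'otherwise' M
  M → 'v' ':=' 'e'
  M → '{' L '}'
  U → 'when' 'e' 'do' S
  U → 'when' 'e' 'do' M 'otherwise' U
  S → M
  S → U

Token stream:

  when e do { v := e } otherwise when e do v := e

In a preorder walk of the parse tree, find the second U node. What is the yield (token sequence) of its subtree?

when e do v := e

[S [U when e do [M { [L [S [M v := e]]] }] otherwise [U when e do [S [M v := e]]]]]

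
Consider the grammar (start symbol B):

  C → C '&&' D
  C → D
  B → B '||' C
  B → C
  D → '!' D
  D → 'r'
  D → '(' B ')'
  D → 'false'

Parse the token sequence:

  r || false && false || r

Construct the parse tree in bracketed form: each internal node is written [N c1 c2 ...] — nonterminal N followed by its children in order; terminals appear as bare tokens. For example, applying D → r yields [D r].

B
B || C
B || C || C
C || C || C
D || C || C
r || C || C
r || C && D || C
r || D && D || C
r || false && D || C
r || false && false || C
r || false && false || D
r || false && false || r

[B [B [B [C [D r]]] || [C [C [D false]] && [D false]]] || [C [D r]]]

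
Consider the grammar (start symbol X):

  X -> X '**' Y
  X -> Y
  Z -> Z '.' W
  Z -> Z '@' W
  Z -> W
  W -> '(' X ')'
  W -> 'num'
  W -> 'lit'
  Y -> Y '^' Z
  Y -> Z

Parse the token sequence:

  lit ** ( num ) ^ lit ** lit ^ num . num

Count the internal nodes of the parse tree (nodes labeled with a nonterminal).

[X [X [X [Y [Z [W lit]]]] ** [Y [Y [Z [W ( [X [Y [Z [W num]]]] )]]] ^ [Z [W lit]]]] ** [Y [Y [Z [W lit]]] ^ [Z [Z [W num]] . [W num]]]]

24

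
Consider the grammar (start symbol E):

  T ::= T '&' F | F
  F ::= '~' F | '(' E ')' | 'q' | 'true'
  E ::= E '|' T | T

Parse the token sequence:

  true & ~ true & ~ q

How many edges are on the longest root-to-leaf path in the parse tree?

[E [T [T [T [F true]] & [F ~ [F true]]] & [F ~ [F q]]]]

5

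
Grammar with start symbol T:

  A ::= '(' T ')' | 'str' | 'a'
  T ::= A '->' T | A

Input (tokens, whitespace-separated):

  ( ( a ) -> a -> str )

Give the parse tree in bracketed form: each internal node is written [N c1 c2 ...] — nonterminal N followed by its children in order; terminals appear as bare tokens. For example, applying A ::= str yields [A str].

[T [A ( [T [A ( [T [A a]] )] -> [T [A a] -> [T [A str]]]] )]]

T
A
( T )
( A -> T )
( ( T ) -> T )
( ( A ) -> T )
( ( a ) -> T )
( ( a ) -> A -> T )
( ( a ) -> a -> T )
( ( a ) -> a -> A )
( ( a ) -> a -> str )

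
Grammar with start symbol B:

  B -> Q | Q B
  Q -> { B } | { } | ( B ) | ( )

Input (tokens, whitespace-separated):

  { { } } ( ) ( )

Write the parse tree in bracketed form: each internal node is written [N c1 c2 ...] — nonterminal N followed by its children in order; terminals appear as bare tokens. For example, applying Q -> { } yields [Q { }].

[B [Q { [B [Q { }]] }] [B [Q ( )] [B [Q ( )]]]]

B
Q B
{ B } B
{ Q } B
{ { } } B
{ { } } Q B
{ { } } ( ) B
{ { } } ( ) Q
{ { } } ( ) ( )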